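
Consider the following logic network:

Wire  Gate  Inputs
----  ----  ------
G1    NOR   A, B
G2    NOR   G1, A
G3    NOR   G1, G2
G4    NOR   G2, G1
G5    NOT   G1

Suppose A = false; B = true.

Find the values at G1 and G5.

G1 = false, G5 = true

G1 = A NOR B = false NOR true = false
G5 = NOT G1 = NOT false = true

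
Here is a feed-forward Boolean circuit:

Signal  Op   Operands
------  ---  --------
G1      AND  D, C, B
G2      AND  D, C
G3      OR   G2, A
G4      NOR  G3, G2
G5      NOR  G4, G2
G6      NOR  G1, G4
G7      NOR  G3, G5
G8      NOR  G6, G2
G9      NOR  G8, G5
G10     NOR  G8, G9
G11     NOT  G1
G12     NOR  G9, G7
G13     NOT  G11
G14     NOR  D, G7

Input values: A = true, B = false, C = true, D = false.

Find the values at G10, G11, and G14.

G1 = D AND C AND B = false AND true AND false = false
G2 = D AND C = false AND true = false
G3 = G2 OR A = false OR true = true
G4 = G3 NOR G2 = true NOR false = false
G5 = G4 NOR G2 = false NOR false = true
G6 = G1 NOR G4 = false NOR false = true
G7 = G3 NOR G5 = true NOR true = false
G8 = G6 NOR G2 = true NOR false = false
G9 = G8 NOR G5 = false NOR true = false
G10 = G8 NOR G9 = false NOR false = true
G11 = NOT G1 = NOT false = true
G14 = D NOR G7 = false NOR false = true

G10 = true, G11 = true, G14 = true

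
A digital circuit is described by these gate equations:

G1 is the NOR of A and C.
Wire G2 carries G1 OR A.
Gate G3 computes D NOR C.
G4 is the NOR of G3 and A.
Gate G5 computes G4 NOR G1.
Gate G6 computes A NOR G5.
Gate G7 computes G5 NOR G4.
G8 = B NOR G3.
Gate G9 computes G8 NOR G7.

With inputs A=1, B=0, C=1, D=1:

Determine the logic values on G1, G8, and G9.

G1 = A NOR C = 1 NOR 1 = 0
G3 = D NOR C = 1 NOR 1 = 0
G4 = G3 NOR A = 0 NOR 1 = 0
G5 = G4 NOR G1 = 0 NOR 0 = 1
G7 = G5 NOR G4 = 1 NOR 0 = 0
G8 = B NOR G3 = 0 NOR 0 = 1
G9 = G8 NOR G7 = 1 NOR 0 = 0

G1 = 0  G8 = 1  G9 = 0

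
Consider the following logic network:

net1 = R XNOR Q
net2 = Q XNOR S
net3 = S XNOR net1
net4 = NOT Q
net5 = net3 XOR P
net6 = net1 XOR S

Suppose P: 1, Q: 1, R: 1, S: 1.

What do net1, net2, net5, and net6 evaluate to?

net1 = 1, net2 = 1, net5 = 0, net6 = 0

net1 = R XNOR Q = 1 XNOR 1 = 1
net2 = Q XNOR S = 1 XNOR 1 = 1
net3 = S XNOR net1 = 1 XNOR 1 = 1
net5 = net3 XOR P = 1 XOR 1 = 0
net6 = net1 XOR S = 1 XOR 1 = 0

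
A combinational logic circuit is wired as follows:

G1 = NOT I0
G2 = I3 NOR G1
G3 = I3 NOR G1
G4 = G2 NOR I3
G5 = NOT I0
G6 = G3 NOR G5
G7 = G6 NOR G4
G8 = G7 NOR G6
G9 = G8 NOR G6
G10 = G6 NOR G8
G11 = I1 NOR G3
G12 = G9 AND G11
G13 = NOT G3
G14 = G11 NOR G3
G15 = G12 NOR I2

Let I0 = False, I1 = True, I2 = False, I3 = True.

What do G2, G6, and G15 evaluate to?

G2 = False, G6 = False, G15 = True

G1 = NOT I0 = NOT False = True
G2 = I3 NOR G1 = True NOR True = False
G3 = I3 NOR G1 = True NOR True = False
G4 = G2 NOR I3 = False NOR True = False
G5 = NOT I0 = NOT False = True
G6 = G3 NOR G5 = False NOR True = False
G7 = G6 NOR G4 = False NOR False = True
G8 = G7 NOR G6 = True NOR False = False
G9 = G8 NOR G6 = False NOR False = True
G11 = I1 NOR G3 = True NOR False = False
G12 = G9 AND G11 = True AND False = False
G15 = G12 NOR I2 = False NOR False = True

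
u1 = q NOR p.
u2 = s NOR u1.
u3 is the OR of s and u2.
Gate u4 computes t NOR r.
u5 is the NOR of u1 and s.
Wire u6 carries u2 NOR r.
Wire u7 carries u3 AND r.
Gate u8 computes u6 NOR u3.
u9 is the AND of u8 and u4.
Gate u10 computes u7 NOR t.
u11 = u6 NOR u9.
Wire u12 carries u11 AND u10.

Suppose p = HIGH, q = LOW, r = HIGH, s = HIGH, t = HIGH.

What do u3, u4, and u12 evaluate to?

u3 = HIGH; u4 = LOW; u12 = LOW

u1 = q NOR p = LOW NOR HIGH = LOW
u2 = s NOR u1 = HIGH NOR LOW = LOW
u3 = s OR u2 = HIGH OR LOW = HIGH
u4 = t NOR r = HIGH NOR HIGH = LOW
u6 = u2 NOR r = LOW NOR HIGH = LOW
u7 = u3 AND r = HIGH AND HIGH = HIGH
u8 = u6 NOR u3 = LOW NOR HIGH = LOW
u9 = u8 AND u4 = LOW AND LOW = LOW
u10 = u7 NOR t = HIGH NOR HIGH = LOW
u11 = u6 NOR u9 = LOW NOR LOW = HIGH
u12 = u11 AND u10 = HIGH AND LOW = LOW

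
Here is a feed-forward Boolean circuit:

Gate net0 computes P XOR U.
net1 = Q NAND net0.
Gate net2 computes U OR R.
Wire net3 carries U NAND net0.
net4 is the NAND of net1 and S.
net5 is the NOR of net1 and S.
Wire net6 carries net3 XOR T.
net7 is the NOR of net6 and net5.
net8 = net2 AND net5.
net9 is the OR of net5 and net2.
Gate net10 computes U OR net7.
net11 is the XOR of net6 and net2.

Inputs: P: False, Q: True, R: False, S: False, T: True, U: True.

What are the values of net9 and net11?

net0 = P XOR U = False XOR True = True
net1 = Q NAND net0 = True NAND True = False
net2 = U OR R = True OR False = True
net3 = U NAND net0 = True NAND True = False
net5 = net1 NOR S = False NOR False = True
net6 = net3 XOR T = False XOR True = True
net9 = net5 OR net2 = True OR True = True
net11 = net6 XOR net2 = True XOR True = False

net9 = True, net11 = False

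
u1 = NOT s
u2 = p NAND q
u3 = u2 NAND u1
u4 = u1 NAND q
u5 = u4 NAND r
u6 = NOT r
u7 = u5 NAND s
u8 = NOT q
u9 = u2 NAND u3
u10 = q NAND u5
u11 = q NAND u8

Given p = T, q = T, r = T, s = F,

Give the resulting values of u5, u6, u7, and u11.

u5 = T  u6 = F  u7 = T  u11 = T

u1 = NOT s = NOT F = T
u4 = u1 NAND q = T NAND T = F
u5 = u4 NAND r = F NAND T = T
u6 = NOT r = NOT T = F
u7 = u5 NAND s = T NAND F = T
u8 = NOT q = NOT T = F
u11 = q NAND u8 = T NAND F = T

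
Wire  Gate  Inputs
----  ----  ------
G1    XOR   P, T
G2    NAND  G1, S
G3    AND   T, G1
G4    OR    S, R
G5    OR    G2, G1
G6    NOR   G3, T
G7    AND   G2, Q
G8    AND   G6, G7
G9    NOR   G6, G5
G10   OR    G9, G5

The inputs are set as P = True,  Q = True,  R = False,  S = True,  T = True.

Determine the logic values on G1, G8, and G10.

G1 = P XOR T = True XOR True = False
G2 = G1 NAND S = False NAND True = True
G3 = T AND G1 = True AND False = False
G5 = G2 OR G1 = True OR False = True
G6 = G3 NOR T = False NOR True = False
G7 = G2 AND Q = True AND True = True
G8 = G6 AND G7 = False AND True = False
G9 = G6 NOR G5 = False NOR True = False
G10 = G9 OR G5 = False OR True = True

G1 = False  G8 = False  G10 = True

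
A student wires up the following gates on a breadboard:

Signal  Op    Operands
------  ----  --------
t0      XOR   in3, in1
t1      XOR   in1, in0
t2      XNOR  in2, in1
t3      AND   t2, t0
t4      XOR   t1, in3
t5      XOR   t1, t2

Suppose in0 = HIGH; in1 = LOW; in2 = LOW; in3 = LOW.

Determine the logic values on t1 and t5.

t1 = in1 XOR in0 = LOW XOR HIGH = HIGH
t2 = in2 XNOR in1 = LOW XNOR LOW = HIGH
t5 = t1 XOR t2 = HIGH XOR HIGH = LOW

t1 = HIGH  t5 = LOW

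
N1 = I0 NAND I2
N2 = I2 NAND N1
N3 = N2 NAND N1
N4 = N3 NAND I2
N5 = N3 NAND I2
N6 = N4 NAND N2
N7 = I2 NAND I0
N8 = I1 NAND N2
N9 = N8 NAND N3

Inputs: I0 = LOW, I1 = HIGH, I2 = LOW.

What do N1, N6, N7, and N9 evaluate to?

N1 = I0 NAND I2 = LOW NAND LOW = HIGH
N2 = I2 NAND N1 = LOW NAND HIGH = HIGH
N3 = N2 NAND N1 = HIGH NAND HIGH = LOW
N4 = N3 NAND I2 = LOW NAND LOW = HIGH
N6 = N4 NAND N2 = HIGH NAND HIGH = LOW
N7 = I2 NAND I0 = LOW NAND LOW = HIGH
N8 = I1 NAND N2 = HIGH NAND HIGH = LOW
N9 = N8 NAND N3 = LOW NAND LOW = HIGH

N1 = HIGH, N6 = LOW, N7 = HIGH, N9 = HIGH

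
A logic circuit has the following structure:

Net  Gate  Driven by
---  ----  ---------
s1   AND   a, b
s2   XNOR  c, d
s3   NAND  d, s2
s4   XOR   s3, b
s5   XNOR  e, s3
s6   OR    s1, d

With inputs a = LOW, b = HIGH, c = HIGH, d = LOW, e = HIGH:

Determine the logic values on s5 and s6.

s1 = a AND b = LOW AND HIGH = LOW
s2 = c XNOR d = HIGH XNOR LOW = LOW
s3 = d NAND s2 = LOW NAND LOW = HIGH
s5 = e XNOR s3 = HIGH XNOR HIGH = HIGH
s6 = s1 OR d = LOW OR LOW = LOW

s5 = HIGH  s6 = LOW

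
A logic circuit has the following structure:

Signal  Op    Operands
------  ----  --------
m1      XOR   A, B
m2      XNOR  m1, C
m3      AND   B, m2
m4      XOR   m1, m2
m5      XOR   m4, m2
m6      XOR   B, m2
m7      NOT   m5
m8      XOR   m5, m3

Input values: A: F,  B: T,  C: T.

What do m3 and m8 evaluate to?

m1 = A XOR B = F XOR T = T
m2 = m1 XNOR C = T XNOR T = T
m3 = B AND m2 = T AND T = T
m4 = m1 XOR m2 = T XOR T = F
m5 = m4 XOR m2 = F XOR T = T
m8 = m5 XOR m3 = T XOR T = F

m3 = T  m8 = F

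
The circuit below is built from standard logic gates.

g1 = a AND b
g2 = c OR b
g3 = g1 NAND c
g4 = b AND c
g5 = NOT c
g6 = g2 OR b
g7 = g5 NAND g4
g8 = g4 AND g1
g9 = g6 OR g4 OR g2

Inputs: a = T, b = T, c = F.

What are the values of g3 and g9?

g1 = a AND b = T AND T = T
g2 = c OR b = F OR T = T
g3 = g1 NAND c = T NAND F = T
g4 = b AND c = T AND F = F
g6 = g2 OR b = T OR T = T
g9 = g6 OR g4 OR g2 = T OR F OR T = T

g3 = T  g9 = T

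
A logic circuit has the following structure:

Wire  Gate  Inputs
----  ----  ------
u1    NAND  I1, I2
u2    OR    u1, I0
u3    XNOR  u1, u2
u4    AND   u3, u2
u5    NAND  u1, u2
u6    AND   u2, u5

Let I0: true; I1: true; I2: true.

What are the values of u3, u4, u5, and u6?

u3 = false, u4 = false, u5 = true, u6 = true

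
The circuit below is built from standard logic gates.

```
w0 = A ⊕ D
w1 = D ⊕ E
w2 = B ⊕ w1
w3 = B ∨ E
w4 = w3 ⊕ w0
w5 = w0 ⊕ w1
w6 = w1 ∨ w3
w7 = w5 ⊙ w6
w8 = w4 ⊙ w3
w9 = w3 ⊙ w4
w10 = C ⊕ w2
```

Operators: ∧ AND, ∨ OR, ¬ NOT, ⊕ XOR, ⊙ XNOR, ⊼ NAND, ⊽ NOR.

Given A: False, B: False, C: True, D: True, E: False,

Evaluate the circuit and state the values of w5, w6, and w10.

w5 = False, w6 = True, w10 = False

w0 = A XOR D = False XOR True = True
w1 = D XOR E = True XOR False = True
w2 = B XOR w1 = False XOR True = True
w3 = B OR E = False OR False = False
w5 = w0 XOR w1 = True XOR True = False
w6 = w1 OR w3 = True OR False = True
w10 = C XOR w2 = True XOR True = False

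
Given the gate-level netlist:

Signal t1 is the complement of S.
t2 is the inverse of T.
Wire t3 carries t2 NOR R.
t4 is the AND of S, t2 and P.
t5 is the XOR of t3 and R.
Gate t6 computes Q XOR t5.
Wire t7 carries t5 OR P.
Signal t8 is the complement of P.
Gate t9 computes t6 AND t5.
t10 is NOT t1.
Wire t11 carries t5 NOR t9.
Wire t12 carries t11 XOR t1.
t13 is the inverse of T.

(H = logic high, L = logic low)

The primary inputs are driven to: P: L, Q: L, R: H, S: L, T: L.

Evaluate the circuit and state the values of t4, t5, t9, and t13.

t2 = NOT T = NOT L = H
t3 = t2 NOR R = H NOR H = L
t4 = S AND t2 AND P = L AND H AND L = L
t5 = t3 XOR R = L XOR H = H
t6 = Q XOR t5 = L XOR H = H
t9 = t6 AND t5 = H AND H = H
t13 = NOT T = NOT L = H

t4 = L; t5 = H; t9 = H; t13 = H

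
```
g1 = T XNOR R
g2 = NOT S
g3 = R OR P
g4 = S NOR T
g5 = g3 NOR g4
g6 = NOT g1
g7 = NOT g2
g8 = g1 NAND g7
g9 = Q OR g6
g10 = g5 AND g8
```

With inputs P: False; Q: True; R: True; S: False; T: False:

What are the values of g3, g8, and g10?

g1 = T XNOR R = False XNOR True = False
g2 = NOT S = NOT False = True
g3 = R OR P = True OR False = True
g4 = S NOR T = False NOR False = True
g5 = g3 NOR g4 = True NOR True = False
g7 = NOT g2 = NOT True = False
g8 = g1 NAND g7 = False NAND False = True
g10 = g5 AND g8 = False AND True = False

g3 = True; g8 = True; g10 = False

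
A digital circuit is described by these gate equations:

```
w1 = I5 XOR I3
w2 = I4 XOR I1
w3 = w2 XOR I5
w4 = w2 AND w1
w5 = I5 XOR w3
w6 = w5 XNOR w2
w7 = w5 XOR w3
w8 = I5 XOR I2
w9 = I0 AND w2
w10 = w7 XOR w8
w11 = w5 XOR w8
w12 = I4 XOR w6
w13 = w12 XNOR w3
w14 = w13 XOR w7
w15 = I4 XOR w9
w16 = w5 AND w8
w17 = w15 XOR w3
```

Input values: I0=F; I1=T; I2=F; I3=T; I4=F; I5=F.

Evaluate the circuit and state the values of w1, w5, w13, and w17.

w1 = T, w5 = T, w13 = T, w17 = T

w1 = I5 XOR I3 = F XOR T = T
w2 = I4 XOR I1 = F XOR T = T
w3 = w2 XOR I5 = T XOR F = T
w5 = I5 XOR w3 = F XOR T = T
w6 = w5 XNOR w2 = T XNOR T = T
w9 = I0 AND w2 = F AND T = F
w12 = I4 XOR w6 = F XOR T = T
w13 = w12 XNOR w3 = T XNOR T = T
w15 = I4 XOR w9 = F XOR F = F
w17 = w15 XOR w3 = F XOR T = T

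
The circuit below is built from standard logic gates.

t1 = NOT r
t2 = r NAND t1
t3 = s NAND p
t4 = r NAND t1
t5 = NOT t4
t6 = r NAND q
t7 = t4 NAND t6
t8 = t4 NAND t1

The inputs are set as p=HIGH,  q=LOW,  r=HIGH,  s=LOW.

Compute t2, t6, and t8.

t2 = HIGH, t6 = HIGH, t8 = HIGH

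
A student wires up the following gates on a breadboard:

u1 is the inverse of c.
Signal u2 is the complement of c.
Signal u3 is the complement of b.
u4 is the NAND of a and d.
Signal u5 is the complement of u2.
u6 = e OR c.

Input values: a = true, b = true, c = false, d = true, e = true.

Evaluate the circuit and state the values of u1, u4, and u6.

u1 = NOT c = NOT false = true
u4 = a NAND d = true NAND true = false
u6 = e OR c = true OR false = true

u1 = true  u4 = false  u6 = true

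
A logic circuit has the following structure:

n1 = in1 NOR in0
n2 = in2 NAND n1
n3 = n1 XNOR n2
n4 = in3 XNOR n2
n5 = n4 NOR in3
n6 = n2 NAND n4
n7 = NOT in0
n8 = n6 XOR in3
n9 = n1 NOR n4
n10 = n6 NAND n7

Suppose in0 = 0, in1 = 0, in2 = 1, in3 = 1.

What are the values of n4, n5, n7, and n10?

n4 = 0, n5 = 0, n7 = 1, n10 = 0

n1 = in1 NOR in0 = 0 NOR 0 = 1
n2 = in2 NAND n1 = 1 NAND 1 = 0
n4 = in3 XNOR n2 = 1 XNOR 0 = 0
n5 = n4 NOR in3 = 0 NOR 1 = 0
n6 = n2 NAND n4 = 0 NAND 0 = 1
n7 = NOT in0 = NOT 0 = 1
n10 = n6 NAND n7 = 1 NAND 1 = 0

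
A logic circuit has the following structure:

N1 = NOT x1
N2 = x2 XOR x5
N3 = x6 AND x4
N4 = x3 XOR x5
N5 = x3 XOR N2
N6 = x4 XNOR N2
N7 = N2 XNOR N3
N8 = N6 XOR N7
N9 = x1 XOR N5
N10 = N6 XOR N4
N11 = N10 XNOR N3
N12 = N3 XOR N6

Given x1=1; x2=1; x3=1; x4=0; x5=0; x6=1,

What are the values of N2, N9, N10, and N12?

N2 = 1, N9 = 1, N10 = 1, N12 = 0

N2 = x2 XOR x5 = 1 XOR 0 = 1
N3 = x6 AND x4 = 1 AND 0 = 0
N4 = x3 XOR x5 = 1 XOR 0 = 1
N5 = x3 XOR N2 = 1 XOR 1 = 0
N6 = x4 XNOR N2 = 0 XNOR 1 = 0
N9 = x1 XOR N5 = 1 XOR 0 = 1
N10 = N6 XOR N4 = 0 XOR 1 = 1
N12 = N3 XOR N6 = 0 XOR 0 = 0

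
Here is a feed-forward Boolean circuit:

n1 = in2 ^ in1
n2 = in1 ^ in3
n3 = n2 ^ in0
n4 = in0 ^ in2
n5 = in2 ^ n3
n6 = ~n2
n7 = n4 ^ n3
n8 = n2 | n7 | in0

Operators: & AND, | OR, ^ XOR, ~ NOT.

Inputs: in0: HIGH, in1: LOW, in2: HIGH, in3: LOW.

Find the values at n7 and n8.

n7 = HIGH; n8 = HIGH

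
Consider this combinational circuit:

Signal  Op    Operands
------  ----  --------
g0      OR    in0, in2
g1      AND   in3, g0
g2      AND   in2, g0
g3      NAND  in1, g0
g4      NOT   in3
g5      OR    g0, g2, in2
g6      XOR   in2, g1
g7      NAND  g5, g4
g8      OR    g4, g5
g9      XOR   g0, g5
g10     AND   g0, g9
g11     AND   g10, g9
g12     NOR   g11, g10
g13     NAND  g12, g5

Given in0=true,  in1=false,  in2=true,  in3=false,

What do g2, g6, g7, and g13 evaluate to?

g2 = true  g6 = true  g7 = false  g13 = false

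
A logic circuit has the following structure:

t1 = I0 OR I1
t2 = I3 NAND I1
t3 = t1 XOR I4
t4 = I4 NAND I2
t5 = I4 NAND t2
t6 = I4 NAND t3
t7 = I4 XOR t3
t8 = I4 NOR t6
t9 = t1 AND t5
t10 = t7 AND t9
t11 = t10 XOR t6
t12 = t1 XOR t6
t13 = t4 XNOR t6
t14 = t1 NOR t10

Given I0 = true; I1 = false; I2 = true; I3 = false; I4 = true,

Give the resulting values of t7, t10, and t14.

t1 = I0 OR I1 = true OR false = true
t2 = I3 NAND I1 = false NAND false = true
t3 = t1 XOR I4 = true XOR true = false
t5 = I4 NAND t2 = true NAND true = false
t7 = I4 XOR t3 = true XOR false = true
t9 = t1 AND t5 = true AND false = false
t10 = t7 AND t9 = true AND false = false
t14 = t1 NOR t10 = true NOR false = false

t7 = true  t10 = false  t14 = false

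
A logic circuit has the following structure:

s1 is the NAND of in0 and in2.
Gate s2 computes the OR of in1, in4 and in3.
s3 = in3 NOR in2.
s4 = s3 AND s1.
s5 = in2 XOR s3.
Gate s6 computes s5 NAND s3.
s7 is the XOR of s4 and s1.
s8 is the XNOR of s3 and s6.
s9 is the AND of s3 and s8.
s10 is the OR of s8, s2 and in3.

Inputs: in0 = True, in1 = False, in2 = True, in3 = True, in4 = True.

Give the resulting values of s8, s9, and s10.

s2 = in1 OR in4 OR in3 = False OR True OR True = True
s3 = in3 NOR in2 = True NOR True = False
s5 = in2 XOR s3 = True XOR False = True
s6 = s5 NAND s3 = True NAND False = True
s8 = s3 XNOR s6 = False XNOR True = False
s9 = s3 AND s8 = False AND False = False
s10 = s8 OR s2 OR in3 = False OR True OR True = True

s8 = False, s9 = False, s10 = True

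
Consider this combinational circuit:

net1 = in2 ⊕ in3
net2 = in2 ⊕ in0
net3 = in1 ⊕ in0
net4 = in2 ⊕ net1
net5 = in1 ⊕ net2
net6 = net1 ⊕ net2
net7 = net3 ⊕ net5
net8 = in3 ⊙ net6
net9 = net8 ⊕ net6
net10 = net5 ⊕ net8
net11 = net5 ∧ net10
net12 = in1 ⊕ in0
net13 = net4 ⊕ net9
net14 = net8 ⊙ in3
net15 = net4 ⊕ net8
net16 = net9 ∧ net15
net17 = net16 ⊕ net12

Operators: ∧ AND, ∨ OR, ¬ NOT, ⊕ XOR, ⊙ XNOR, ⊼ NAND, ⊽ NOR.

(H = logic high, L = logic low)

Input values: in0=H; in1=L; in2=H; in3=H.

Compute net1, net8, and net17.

net1 = L; net8 = L; net17 = H

net1 = in2 XOR in3 = H XOR H = L
net2 = in2 XOR in0 = H XOR H = L
net4 = in2 XOR net1 = H XOR L = H
net6 = net1 XOR net2 = L XOR L = L
net8 = in3 XNOR net6 = H XNOR L = L
net9 = net8 XOR net6 = L XOR L = L
net12 = in1 XOR in0 = L XOR H = H
net15 = net4 XOR net8 = H XOR L = H
net16 = net9 AND net15 = L AND H = L
net17 = net16 XOR net12 = L XOR H = H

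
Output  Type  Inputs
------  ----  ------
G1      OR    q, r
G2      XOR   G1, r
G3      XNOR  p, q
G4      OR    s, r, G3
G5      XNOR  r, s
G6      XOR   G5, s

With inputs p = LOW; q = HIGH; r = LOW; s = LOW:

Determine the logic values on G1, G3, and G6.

G1 = HIGH, G3 = LOW, G6 = HIGH

G1 = q OR r = HIGH OR LOW = HIGH
G3 = p XNOR q = LOW XNOR HIGH = LOW
G5 = r XNOR s = LOW XNOR LOW = HIGH
G6 = G5 XOR s = HIGH XOR LOW = HIGH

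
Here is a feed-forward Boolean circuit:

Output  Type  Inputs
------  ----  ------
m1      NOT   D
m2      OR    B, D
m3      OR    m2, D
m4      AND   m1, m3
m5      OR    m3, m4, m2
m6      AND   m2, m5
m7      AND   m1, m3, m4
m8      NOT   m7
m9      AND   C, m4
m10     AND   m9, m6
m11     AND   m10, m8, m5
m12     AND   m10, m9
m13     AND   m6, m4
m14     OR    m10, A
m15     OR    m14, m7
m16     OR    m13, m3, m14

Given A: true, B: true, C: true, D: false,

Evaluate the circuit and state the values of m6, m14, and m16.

m6 = true; m14 = true; m16 = true

m1 = NOT D = NOT false = true
m2 = B OR D = true OR false = true
m3 = m2 OR D = true OR false = true
m4 = m1 AND m3 = true AND true = true
m5 = m3 OR m4 OR m2 = true OR true OR true = true
m6 = m2 AND m5 = true AND true = true
m9 = C AND m4 = true AND true = true
m10 = m9 AND m6 = true AND true = true
m13 = m6 AND m4 = true AND true = true
m14 = m10 OR A = true OR true = true
m16 = m13 OR m3 OR m14 = true OR true OR true = true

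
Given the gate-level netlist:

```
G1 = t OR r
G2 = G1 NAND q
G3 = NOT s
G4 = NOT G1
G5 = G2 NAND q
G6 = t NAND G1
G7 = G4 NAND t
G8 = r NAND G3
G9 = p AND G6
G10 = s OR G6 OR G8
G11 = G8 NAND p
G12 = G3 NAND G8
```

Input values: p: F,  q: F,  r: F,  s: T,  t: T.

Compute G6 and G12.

G1 = t OR r = T OR F = T
G3 = NOT s = NOT T = F
G6 = t NAND G1 = T NAND T = F
G8 = r NAND G3 = F NAND F = T
G12 = G3 NAND G8 = F NAND T = T

G6 = F, G12 = T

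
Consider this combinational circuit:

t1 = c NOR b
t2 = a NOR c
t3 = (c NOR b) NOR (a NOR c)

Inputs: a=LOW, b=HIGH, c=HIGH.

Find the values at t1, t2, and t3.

t1 = HIGH NOR HIGH = LOW
t2 = LOW NOR HIGH = LOW
t3 = (HIGH NOR HIGH) NOR (LOW NOR HIGH) = HIGH

t1 = LOW, t2 = LOW, t3 = HIGH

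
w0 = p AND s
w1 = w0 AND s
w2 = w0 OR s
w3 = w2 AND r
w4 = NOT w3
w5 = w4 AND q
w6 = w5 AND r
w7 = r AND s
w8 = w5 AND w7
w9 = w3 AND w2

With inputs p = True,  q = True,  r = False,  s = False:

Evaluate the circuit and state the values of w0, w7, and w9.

w0 = p AND s = True AND False = False
w2 = w0 OR s = False OR False = False
w3 = w2 AND r = False AND False = False
w7 = r AND s = False AND False = False
w9 = w3 AND w2 = False AND False = False

w0 = False  w7 = False  w9 = False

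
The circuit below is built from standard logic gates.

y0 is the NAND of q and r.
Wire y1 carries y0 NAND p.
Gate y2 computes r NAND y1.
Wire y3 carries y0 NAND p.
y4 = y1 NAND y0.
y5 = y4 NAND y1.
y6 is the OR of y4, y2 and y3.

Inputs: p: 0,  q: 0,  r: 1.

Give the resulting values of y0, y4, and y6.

y0 = 1  y4 = 0  y6 = 1

y0 = q NAND r = 0 NAND 1 = 1
y1 = y0 NAND p = 1 NAND 0 = 1
y2 = r NAND y1 = 1 NAND 1 = 0
y3 = y0 NAND p = 1 NAND 0 = 1
y4 = y1 NAND y0 = 1 NAND 1 = 0
y6 = y4 OR y2 OR y3 = 0 OR 0 OR 1 = 1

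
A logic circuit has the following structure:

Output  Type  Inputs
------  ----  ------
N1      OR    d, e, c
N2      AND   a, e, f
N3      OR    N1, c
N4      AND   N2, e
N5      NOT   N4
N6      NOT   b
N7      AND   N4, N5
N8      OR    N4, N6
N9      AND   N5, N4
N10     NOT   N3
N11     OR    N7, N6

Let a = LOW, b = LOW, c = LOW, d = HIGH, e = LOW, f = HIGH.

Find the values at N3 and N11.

N1 = d OR e OR c = HIGH OR LOW OR LOW = HIGH
N2 = a AND e AND f = LOW AND LOW AND HIGH = LOW
N3 = N1 OR c = HIGH OR LOW = HIGH
N4 = N2 AND e = LOW AND LOW = LOW
N5 = NOT N4 = NOT LOW = HIGH
N6 = NOT b = NOT LOW = HIGH
N7 = N4 AND N5 = LOW AND HIGH = LOW
N11 = N7 OR N6 = LOW OR HIGH = HIGH

N3 = HIGH; N11 = HIGH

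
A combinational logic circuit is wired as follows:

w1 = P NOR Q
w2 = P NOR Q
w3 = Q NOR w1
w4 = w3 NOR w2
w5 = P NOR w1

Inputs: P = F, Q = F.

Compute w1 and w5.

w1 = P NOR Q = F NOR F = T
w5 = P NOR w1 = F NOR T = F

w1 = T  w5 = F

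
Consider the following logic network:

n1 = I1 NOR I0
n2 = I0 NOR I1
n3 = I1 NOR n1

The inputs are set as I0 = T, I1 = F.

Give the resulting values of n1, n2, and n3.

n1 = I1 NOR I0 = F NOR T = F
n2 = I0 NOR I1 = T NOR F = F
n3 = I1 NOR n1 = F NOR F = T

n1 = F, n2 = F, n3 = T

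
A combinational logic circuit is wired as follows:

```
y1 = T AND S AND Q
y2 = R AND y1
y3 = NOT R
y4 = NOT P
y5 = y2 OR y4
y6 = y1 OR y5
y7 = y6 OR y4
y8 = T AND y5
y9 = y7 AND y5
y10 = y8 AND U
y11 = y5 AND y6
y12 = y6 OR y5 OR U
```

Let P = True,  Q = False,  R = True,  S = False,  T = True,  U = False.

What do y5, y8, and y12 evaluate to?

y1 = T AND S AND Q = True AND False AND False = False
y2 = R AND y1 = True AND False = False
y4 = NOT P = NOT True = False
y5 = y2 OR y4 = False OR False = False
y6 = y1 OR y5 = False OR False = False
y8 = T AND y5 = True AND False = False
y12 = y6 OR y5 OR U = False OR False OR False = False

y5 = False; y8 = False; y12 = False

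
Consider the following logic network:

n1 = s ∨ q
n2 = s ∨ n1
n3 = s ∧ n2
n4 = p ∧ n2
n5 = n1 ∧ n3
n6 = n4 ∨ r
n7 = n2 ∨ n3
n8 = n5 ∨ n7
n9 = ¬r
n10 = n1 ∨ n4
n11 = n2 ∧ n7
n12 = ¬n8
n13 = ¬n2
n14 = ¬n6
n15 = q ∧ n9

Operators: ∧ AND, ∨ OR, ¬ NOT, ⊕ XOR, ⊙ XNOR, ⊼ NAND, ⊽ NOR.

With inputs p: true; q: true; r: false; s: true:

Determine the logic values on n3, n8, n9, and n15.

n3 = true, n8 = true, n9 = true, n15 = true

n1 = s OR q = true OR true = true
n2 = s OR n1 = true OR true = true
n3 = s AND n2 = true AND true = true
n5 = n1 AND n3 = true AND true = true
n7 = n2 OR n3 = true OR true = true
n8 = n5 OR n7 = true OR true = true
n9 = NOT r = NOT false = true
n15 = q AND n9 = true AND true = true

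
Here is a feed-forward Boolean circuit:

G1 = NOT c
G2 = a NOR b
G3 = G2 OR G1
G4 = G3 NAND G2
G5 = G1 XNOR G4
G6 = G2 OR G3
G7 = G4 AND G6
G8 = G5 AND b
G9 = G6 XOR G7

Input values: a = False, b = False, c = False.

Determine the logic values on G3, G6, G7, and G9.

G3 = True  G6 = True  G7 = False  G9 = True

G1 = NOT c = NOT False = True
G2 = a NOR b = False NOR False = True
G3 = G2 OR G1 = True OR True = True
G4 = G3 NAND G2 = True NAND True = False
G6 = G2 OR G3 = True OR True = True
G7 = G4 AND G6 = False AND True = False
G9 = G6 XOR G7 = True XOR False = True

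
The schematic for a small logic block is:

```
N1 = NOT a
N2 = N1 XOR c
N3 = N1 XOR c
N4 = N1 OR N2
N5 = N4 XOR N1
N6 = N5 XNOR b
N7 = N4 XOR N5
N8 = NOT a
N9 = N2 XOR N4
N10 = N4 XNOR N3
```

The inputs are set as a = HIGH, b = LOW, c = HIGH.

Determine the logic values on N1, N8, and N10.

N1 = LOW; N8 = LOW; N10 = HIGH

N1 = NOT a = NOT HIGH = LOW
N2 = N1 XOR c = LOW XOR HIGH = HIGH
N3 = N1 XOR c = LOW XOR HIGH = HIGH
N4 = N1 OR N2 = LOW OR HIGH = HIGH
N8 = NOT a = NOT HIGH = LOW
N10 = N4 XNOR N3 = HIGH XNOR HIGH = HIGH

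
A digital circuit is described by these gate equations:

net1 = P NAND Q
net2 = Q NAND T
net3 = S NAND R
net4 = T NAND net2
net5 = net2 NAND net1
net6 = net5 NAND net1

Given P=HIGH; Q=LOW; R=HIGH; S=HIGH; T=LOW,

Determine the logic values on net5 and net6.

net1 = P NAND Q = HIGH NAND LOW = HIGH
net2 = Q NAND T = LOW NAND LOW = HIGH
net5 = net2 NAND net1 = HIGH NAND HIGH = LOW
net6 = net5 NAND net1 = LOW NAND HIGH = HIGH

net5 = LOW, net6 = HIGH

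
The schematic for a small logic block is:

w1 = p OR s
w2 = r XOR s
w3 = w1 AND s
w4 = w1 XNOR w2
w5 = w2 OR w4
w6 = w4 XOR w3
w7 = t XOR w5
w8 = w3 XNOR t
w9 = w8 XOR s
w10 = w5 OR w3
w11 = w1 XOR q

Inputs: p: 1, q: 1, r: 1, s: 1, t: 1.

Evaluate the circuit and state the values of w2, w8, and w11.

w1 = p OR s = 1 OR 1 = 1
w2 = r XOR s = 1 XOR 1 = 0
w3 = w1 AND s = 1 AND 1 = 1
w8 = w3 XNOR t = 1 XNOR 1 = 1
w11 = w1 XOR q = 1 XOR 1 = 0

w2 = 0, w8 = 1, w11 = 0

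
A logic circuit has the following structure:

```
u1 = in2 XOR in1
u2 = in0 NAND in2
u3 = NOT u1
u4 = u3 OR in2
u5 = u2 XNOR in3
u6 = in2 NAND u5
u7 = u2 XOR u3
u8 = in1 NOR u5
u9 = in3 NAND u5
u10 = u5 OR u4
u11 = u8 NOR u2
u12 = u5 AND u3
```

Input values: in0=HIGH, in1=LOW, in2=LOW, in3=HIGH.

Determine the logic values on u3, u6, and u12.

u1 = in2 XOR in1 = LOW XOR LOW = LOW
u2 = in0 NAND in2 = HIGH NAND LOW = HIGH
u3 = NOT u1 = NOT LOW = HIGH
u5 = u2 XNOR in3 = HIGH XNOR HIGH = HIGH
u6 = in2 NAND u5 = LOW NAND HIGH = HIGH
u12 = u5 AND u3 = HIGH AND HIGH = HIGH

u3 = HIGH; u6 = HIGH; u12 = HIGH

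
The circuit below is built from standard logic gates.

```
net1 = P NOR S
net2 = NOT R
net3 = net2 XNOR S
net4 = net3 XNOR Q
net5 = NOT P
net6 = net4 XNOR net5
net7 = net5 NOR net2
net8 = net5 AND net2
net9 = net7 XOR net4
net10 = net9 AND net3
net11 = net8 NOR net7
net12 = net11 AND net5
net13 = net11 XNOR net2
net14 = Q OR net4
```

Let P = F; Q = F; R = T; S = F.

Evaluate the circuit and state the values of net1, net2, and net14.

net1 = P NOR S = F NOR F = T
net2 = NOT R = NOT T = F
net3 = net2 XNOR S = F XNOR F = T
net4 = net3 XNOR Q = T XNOR F = F
net14 = Q OR net4 = F OR F = F

net1 = T  net2 = F  net14 = F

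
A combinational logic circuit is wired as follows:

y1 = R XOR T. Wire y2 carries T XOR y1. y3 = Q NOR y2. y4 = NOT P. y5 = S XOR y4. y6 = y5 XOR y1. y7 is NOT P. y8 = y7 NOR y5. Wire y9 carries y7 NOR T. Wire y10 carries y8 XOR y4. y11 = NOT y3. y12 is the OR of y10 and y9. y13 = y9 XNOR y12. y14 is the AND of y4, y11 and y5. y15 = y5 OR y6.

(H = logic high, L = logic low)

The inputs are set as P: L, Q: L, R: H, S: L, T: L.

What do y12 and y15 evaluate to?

y1 = R XOR T = H XOR L = H
y4 = NOT P = NOT L = H
y5 = S XOR y4 = L XOR H = H
y6 = y5 XOR y1 = H XOR H = L
y7 = NOT P = NOT L = H
y8 = y7 NOR y5 = H NOR H = L
y9 = y7 NOR T = H NOR L = L
y10 = y8 XOR y4 = L XOR H = H
y12 = y10 OR y9 = H OR L = H
y15 = y5 OR y6 = H OR L = H

y12 = H, y15 = H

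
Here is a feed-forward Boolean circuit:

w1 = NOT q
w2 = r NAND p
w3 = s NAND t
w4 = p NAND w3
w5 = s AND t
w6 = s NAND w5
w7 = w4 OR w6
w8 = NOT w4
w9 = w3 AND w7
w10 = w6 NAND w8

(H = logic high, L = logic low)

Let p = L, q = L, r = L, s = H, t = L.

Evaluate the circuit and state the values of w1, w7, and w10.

w1 = NOT q = NOT L = H
w3 = s NAND t = H NAND L = H
w4 = p NAND w3 = L NAND H = H
w5 = s AND t = H AND L = L
w6 = s NAND w5 = H NAND L = H
w7 = w4 OR w6 = H OR H = H
w8 = NOT w4 = NOT H = L
w10 = w6 NAND w8 = H NAND L = H

w1 = H; w7 = H; w10 = H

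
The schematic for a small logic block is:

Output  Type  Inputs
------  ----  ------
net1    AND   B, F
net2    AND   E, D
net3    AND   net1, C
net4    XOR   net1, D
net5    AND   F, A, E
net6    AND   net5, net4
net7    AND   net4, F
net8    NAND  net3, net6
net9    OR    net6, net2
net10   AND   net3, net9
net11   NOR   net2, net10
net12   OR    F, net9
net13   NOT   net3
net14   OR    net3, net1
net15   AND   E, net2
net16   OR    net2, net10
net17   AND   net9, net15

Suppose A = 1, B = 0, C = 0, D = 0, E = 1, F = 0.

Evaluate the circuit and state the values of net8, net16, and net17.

net1 = B AND F = 0 AND 0 = 0
net2 = E AND D = 1 AND 0 = 0
net3 = net1 AND C = 0 AND 0 = 0
net4 = net1 XOR D = 0 XOR 0 = 0
net5 = F AND A AND E = 0 AND 1 AND 1 = 0
net6 = net5 AND net4 = 0 AND 0 = 0
net8 = net3 NAND net6 = 0 NAND 0 = 1
net9 = net6 OR net2 = 0 OR 0 = 0
net10 = net3 AND net9 = 0 AND 0 = 0
net15 = E AND net2 = 1 AND 0 = 0
net16 = net2 OR net10 = 0 OR 0 = 0
net17 = net9 AND net15 = 0 AND 0 = 0

net8 = 1  net16 = 0  net17 = 0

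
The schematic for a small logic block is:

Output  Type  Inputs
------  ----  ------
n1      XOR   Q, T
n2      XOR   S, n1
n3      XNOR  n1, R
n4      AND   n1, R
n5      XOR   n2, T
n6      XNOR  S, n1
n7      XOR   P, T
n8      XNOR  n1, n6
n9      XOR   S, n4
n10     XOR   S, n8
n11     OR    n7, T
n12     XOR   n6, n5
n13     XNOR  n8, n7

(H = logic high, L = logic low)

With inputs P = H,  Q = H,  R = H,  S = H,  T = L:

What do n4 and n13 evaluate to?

n4 = H  n13 = H

n1 = Q XOR T = H XOR L = H
n4 = n1 AND R = H AND H = H
n6 = S XNOR n1 = H XNOR H = H
n7 = P XOR T = H XOR L = H
n8 = n1 XNOR n6 = H XNOR H = H
n13 = n8 XNOR n7 = H XNOR H = H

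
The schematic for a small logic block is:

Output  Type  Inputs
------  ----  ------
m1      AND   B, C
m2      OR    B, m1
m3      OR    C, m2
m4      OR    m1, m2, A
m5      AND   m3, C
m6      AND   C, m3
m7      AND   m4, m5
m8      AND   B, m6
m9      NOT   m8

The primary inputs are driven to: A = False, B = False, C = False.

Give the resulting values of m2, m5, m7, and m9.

m1 = B AND C = False AND False = False
m2 = B OR m1 = False OR False = False
m3 = C OR m2 = False OR False = False
m4 = m1 OR m2 OR A = False OR False OR False = False
m5 = m3 AND C = False AND False = False
m6 = C AND m3 = False AND False = False
m7 = m4 AND m5 = False AND False = False
m8 = B AND m6 = False AND False = False
m9 = NOT m8 = NOT False = True

m2 = False, m5 = False, m7 = False, m9 = True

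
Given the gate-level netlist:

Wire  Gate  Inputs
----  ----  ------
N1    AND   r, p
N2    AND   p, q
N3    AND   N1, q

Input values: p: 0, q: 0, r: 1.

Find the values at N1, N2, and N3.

N1 = 0  N2 = 0  N3 = 0

N1 = r AND p = 1 AND 0 = 0
N2 = p AND q = 0 AND 0 = 0
N3 = N1 AND q = 0 AND 0 = 0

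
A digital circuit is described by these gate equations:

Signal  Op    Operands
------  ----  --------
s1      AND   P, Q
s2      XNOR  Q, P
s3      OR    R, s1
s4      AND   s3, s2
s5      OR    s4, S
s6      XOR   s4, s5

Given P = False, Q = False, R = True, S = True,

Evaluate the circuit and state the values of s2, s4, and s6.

s1 = P AND Q = False AND False = False
s2 = Q XNOR P = False XNOR False = True
s3 = R OR s1 = True OR False = True
s4 = s3 AND s2 = True AND True = True
s5 = s4 OR S = True OR True = True
s6 = s4 XOR s5 = True XOR True = False

s2 = True, s4 = True, s6 = False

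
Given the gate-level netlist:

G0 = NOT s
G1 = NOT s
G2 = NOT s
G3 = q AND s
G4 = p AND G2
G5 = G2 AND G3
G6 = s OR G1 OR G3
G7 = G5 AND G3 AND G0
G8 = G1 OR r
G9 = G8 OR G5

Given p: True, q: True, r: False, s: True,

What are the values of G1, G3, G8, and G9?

G1 = NOT s = NOT True = False
G2 = NOT s = NOT True = False
G3 = q AND s = True AND True = True
G5 = G2 AND G3 = False AND True = False
G8 = G1 OR r = False OR False = False
G9 = G8 OR G5 = False OR False = False

G1 = False, G3 = True, G8 = False, G9 = False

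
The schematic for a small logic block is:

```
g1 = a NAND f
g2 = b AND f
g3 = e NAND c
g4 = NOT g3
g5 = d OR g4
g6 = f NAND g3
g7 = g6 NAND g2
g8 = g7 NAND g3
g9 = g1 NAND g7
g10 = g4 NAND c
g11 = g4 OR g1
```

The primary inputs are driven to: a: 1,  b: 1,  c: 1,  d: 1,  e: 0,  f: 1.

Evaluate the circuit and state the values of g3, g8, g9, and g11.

g1 = a NAND f = 1 NAND 1 = 0
g2 = b AND f = 1 AND 1 = 1
g3 = e NAND c = 0 NAND 1 = 1
g4 = NOT g3 = NOT 1 = 0
g6 = f NAND g3 = 1 NAND 1 = 0
g7 = g6 NAND g2 = 0 NAND 1 = 1
g8 = g7 NAND g3 = 1 NAND 1 = 0
g9 = g1 NAND g7 = 0 NAND 1 = 1
g11 = g4 OR g1 = 0 OR 0 = 0

g3 = 1, g8 = 0, g9 = 1, g11 = 0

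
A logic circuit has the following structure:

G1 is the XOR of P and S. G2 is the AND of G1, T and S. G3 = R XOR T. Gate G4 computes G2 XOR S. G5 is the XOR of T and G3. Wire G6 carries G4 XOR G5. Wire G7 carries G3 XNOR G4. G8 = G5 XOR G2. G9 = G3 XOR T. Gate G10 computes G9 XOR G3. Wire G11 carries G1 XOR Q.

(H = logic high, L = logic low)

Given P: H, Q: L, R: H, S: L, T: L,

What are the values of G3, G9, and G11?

G3 = H  G9 = H  G11 = H

G1 = P XOR S = H XOR L = H
G3 = R XOR T = H XOR L = H
G9 = G3 XOR T = H XOR L = H
G11 = G1 XOR Q = H XOR L = H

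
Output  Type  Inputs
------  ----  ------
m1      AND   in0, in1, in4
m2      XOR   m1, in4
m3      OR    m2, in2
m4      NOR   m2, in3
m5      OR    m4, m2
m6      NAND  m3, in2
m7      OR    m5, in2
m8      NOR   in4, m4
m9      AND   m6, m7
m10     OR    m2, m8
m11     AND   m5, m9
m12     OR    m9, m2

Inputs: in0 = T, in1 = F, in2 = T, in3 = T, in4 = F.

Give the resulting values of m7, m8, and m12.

m1 = in0 AND in1 AND in4 = T AND F AND F = F
m2 = m1 XOR in4 = F XOR F = F
m3 = m2 OR in2 = F OR T = T
m4 = m2 NOR in3 = F NOR T = F
m5 = m4 OR m2 = F OR F = F
m6 = m3 NAND in2 = T NAND T = F
m7 = m5 OR in2 = F OR T = T
m8 = in4 NOR m4 = F NOR F = T
m9 = m6 AND m7 = F AND T = F
m12 = m9 OR m2 = F OR F = F

m7 = T, m8 = T, m12 = F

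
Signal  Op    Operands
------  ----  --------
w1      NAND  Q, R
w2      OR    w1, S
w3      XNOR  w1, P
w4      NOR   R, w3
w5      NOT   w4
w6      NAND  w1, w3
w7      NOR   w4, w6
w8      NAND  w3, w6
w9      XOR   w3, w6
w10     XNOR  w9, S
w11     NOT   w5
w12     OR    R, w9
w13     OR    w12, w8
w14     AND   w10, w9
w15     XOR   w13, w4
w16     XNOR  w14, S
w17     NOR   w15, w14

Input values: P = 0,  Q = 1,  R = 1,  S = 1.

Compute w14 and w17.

w1 = Q NAND R = 1 NAND 1 = 0
w3 = w1 XNOR P = 0 XNOR 0 = 1
w4 = R NOR w3 = 1 NOR 1 = 0
w6 = w1 NAND w3 = 0 NAND 1 = 1
w8 = w3 NAND w6 = 1 NAND 1 = 0
w9 = w3 XOR w6 = 1 XOR 1 = 0
w10 = w9 XNOR S = 0 XNOR 1 = 0
w12 = R OR w9 = 1 OR 0 = 1
w13 = w12 OR w8 = 1 OR 0 = 1
w14 = w10 AND w9 = 0 AND 0 = 0
w15 = w13 XOR w4 = 1 XOR 0 = 1
w17 = w15 NOR w14 = 1 NOR 0 = 0

w14 = 0; w17 = 0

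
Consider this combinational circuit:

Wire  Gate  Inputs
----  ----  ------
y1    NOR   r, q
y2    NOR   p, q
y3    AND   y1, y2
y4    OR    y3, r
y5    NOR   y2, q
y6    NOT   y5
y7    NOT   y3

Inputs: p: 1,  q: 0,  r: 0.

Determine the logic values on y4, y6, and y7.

y4 = 0, y6 = 0, y7 = 1

y1 = r NOR q = 0 NOR 0 = 1
y2 = p NOR q = 1 NOR 0 = 0
y3 = y1 AND y2 = 1 AND 0 = 0
y4 = y3 OR r = 0 OR 0 = 0
y5 = y2 NOR q = 0 NOR 0 = 1
y6 = NOT y5 = NOT 1 = 0
y7 = NOT y3 = NOT 0 = 1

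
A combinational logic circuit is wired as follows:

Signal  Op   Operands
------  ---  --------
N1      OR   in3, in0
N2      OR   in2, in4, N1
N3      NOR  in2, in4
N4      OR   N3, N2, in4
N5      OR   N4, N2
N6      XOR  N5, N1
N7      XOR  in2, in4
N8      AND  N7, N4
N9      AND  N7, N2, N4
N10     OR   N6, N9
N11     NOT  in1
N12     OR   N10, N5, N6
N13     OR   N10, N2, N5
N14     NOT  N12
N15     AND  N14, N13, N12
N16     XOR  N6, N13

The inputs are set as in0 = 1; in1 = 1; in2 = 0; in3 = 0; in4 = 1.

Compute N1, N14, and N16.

N1 = in3 OR in0 = 0 OR 1 = 1
N2 = in2 OR in4 OR N1 = 0 OR 1 OR 1 = 1
N3 = in2 NOR in4 = 0 NOR 1 = 0
N4 = N3 OR N2 OR in4 = 0 OR 1 OR 1 = 1
N5 = N4 OR N2 = 1 OR 1 = 1
N6 = N5 XOR N1 = 1 XOR 1 = 0
N7 = in2 XOR in4 = 0 XOR 1 = 1
N9 = N7 AND N2 AND N4 = 1 AND 1 AND 1 = 1
N10 = N6 OR N9 = 0 OR 1 = 1
N12 = N10 OR N5 OR N6 = 1 OR 1 OR 0 = 1
N13 = N10 OR N2 OR N5 = 1 OR 1 OR 1 = 1
N14 = NOT N12 = NOT 1 = 0
N16 = N6 XOR N13 = 0 XOR 1 = 1

N1 = 1  N14 = 0  N16 = 1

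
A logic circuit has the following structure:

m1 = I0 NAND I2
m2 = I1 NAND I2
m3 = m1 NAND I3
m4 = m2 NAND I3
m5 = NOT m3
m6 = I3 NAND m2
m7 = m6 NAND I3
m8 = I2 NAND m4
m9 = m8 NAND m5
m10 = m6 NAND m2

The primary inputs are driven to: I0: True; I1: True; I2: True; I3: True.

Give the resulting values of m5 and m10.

m5 = False, m10 = True

m1 = I0 NAND I2 = True NAND True = False
m2 = I1 NAND I2 = True NAND True = False
m3 = m1 NAND I3 = False NAND True = True
m5 = NOT m3 = NOT True = False
m6 = I3 NAND m2 = True NAND False = True
m10 = m6 NAND m2 = True NAND False = True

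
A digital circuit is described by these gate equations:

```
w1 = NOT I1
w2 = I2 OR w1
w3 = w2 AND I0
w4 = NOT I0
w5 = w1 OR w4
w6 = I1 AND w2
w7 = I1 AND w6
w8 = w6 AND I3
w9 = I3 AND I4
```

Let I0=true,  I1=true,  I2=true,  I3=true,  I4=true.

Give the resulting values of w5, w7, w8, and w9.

w5 = false; w7 = true; w8 = true; w9 = true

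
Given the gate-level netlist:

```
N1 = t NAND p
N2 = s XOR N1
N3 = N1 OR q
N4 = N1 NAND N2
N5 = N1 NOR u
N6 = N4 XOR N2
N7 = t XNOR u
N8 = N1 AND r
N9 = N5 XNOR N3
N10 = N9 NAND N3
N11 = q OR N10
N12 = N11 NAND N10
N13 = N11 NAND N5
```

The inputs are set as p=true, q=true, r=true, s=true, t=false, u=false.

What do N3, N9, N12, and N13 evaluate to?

N1 = t NAND p = false NAND true = true
N3 = N1 OR q = true OR true = true
N5 = N1 NOR u = true NOR false = false
N9 = N5 XNOR N3 = false XNOR true = false
N10 = N9 NAND N3 = false NAND true = true
N11 = q OR N10 = true OR true = true
N12 = N11 NAND N10 = true NAND true = false
N13 = N11 NAND N5 = true NAND false = true

N3 = true, N9 = false, N12 = false, N13 = true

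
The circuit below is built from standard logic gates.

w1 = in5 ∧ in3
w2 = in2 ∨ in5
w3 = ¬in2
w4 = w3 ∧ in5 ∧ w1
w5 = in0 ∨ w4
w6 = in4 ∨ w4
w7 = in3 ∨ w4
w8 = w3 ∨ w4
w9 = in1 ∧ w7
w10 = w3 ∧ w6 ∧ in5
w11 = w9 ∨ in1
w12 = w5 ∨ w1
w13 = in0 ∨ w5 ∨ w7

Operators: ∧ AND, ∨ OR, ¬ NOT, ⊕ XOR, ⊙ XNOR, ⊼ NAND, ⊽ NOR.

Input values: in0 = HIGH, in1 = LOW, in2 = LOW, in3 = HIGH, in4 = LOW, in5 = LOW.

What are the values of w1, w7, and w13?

w1 = LOW  w7 = HIGH  w13 = HIGH

w1 = in5 AND in3 = LOW AND HIGH = LOW
w3 = NOT in2 = NOT LOW = HIGH
w4 = w3 AND in5 AND w1 = HIGH AND LOW AND LOW = LOW
w5 = in0 OR w4 = HIGH OR LOW = HIGH
w7 = in3 OR w4 = HIGH OR LOW = HIGH
w13 = in0 OR w5 OR w7 = HIGH OR HIGH OR HIGH = HIGH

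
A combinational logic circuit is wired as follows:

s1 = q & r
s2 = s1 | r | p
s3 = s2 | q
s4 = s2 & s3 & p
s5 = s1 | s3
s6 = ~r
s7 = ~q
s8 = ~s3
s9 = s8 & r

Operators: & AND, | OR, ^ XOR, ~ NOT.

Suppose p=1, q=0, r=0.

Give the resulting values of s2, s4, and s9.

s2 = 1, s4 = 1, s9 = 0

s1 = q AND r = 0 AND 0 = 0
s2 = s1 OR r OR p = 0 OR 0 OR 1 = 1
s3 = s2 OR q = 1 OR 0 = 1
s4 = s2 AND s3 AND p = 1 AND 1 AND 1 = 1
s8 = NOT s3 = NOT 1 = 0
s9 = s8 AND r = 0 AND 0 = 0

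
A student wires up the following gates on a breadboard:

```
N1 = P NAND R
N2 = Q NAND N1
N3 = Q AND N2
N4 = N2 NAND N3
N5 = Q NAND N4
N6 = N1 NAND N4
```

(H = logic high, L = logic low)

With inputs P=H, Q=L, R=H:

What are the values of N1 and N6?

N1 = L; N6 = H

N1 = P NAND R = H NAND H = L
N2 = Q NAND N1 = L NAND L = H
N3 = Q AND N2 = L AND H = L
N4 = N2 NAND N3 = H NAND L = H
N6 = N1 NAND N4 = L NAND H = H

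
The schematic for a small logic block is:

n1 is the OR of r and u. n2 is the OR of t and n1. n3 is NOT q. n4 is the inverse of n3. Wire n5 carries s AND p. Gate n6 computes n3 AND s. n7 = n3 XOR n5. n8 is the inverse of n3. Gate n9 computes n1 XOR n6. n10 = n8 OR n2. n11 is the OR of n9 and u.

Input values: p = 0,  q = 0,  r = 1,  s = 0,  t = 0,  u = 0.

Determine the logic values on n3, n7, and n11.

n3 = 1, n7 = 1, n11 = 1

n1 = r OR u = 1 OR 0 = 1
n3 = NOT q = NOT 0 = 1
n5 = s AND p = 0 AND 0 = 0
n6 = n3 AND s = 1 AND 0 = 0
n7 = n3 XOR n5 = 1 XOR 0 = 1
n9 = n1 XOR n6 = 1 XOR 0 = 1
n11 = n9 OR u = 1 OR 0 = 1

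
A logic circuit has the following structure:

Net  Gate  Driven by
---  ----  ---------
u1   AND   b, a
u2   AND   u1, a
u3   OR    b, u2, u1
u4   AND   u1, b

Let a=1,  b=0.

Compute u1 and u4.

u1 = 0, u4 = 0

u1 = b AND a = 0 AND 1 = 0
u4 = u1 AND b = 0 AND 0 = 0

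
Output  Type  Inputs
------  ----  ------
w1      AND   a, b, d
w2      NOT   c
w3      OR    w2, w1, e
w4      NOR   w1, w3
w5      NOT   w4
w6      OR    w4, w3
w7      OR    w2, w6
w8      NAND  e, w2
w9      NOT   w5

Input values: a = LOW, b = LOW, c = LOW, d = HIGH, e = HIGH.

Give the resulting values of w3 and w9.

w3 = HIGH, w9 = LOW

w1 = a AND b AND d = LOW AND LOW AND HIGH = LOW
w2 = NOT c = NOT LOW = HIGH
w3 = w2 OR w1 OR e = HIGH OR LOW OR HIGH = HIGH
w4 = w1 NOR w3 = LOW NOR HIGH = LOW
w5 = NOT w4 = NOT LOW = HIGH
w9 = NOT w5 = NOT HIGH = LOW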